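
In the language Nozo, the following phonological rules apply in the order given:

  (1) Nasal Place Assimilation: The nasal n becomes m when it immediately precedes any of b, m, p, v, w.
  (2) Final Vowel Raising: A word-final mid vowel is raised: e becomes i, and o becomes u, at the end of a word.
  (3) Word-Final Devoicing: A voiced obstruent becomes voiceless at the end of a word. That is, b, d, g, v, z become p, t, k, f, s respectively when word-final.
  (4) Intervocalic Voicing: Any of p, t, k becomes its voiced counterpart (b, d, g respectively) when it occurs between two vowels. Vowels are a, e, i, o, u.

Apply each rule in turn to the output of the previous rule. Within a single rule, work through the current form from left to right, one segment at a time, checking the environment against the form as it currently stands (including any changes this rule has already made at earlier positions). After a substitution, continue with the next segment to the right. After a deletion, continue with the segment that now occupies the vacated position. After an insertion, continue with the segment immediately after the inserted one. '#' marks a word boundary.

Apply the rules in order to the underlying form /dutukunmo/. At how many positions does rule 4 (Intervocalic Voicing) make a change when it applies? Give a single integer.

2

(1) Nasal Place Assimilation: [dutukunmo] → [dutukummo]
(2) Final Vowel Raising: [dutukummo] → [dutukummu]
(3) Word-Final Devoicing: no change — [dutukummu]
(4) Intervocalic Voicing: [dutukummu] → [dudugummu]
Rule 4 changed 2 position(s).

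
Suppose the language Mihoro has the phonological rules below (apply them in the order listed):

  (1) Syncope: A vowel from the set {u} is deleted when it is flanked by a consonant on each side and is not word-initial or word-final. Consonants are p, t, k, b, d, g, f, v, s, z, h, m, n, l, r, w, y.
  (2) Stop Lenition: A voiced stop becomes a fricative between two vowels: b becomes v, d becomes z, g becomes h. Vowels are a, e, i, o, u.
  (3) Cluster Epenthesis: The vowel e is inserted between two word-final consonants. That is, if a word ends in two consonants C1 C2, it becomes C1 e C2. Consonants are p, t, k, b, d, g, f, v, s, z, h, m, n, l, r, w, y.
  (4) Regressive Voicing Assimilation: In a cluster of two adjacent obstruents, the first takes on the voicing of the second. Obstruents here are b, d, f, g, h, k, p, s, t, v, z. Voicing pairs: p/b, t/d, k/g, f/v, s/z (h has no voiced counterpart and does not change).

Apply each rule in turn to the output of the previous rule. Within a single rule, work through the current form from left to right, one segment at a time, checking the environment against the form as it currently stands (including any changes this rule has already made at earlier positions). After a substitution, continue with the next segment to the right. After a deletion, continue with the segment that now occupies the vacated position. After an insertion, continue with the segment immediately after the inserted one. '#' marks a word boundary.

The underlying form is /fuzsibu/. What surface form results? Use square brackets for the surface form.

[vssivu]

(1) Syncope: [fuzsibu] → [fzsibu]
(2) Stop Lenition: [fzsibu] → [fzsivu]
(3) Cluster Epenthesis: no change — [fzsivu]
(4) Regressive Voicing Assimilation: [fzsivu] → [vssivu]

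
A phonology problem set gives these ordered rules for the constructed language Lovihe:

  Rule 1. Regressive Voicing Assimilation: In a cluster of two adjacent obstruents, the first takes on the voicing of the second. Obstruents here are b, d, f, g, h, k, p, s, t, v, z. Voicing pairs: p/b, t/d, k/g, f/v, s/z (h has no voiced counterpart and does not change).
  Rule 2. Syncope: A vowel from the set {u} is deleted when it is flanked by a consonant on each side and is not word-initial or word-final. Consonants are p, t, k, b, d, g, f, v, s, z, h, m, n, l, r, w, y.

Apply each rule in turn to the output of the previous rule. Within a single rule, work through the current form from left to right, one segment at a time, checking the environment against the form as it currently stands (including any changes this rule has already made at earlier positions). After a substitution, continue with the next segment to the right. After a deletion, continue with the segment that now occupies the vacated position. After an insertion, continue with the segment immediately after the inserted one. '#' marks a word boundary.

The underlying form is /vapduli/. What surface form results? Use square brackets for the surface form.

[vabdli]

Rule 1 Regressive Voicing Assimilation: [vapduli] → [vabduli]
Rule 2 Syncope: [vabduli] → [vabdli]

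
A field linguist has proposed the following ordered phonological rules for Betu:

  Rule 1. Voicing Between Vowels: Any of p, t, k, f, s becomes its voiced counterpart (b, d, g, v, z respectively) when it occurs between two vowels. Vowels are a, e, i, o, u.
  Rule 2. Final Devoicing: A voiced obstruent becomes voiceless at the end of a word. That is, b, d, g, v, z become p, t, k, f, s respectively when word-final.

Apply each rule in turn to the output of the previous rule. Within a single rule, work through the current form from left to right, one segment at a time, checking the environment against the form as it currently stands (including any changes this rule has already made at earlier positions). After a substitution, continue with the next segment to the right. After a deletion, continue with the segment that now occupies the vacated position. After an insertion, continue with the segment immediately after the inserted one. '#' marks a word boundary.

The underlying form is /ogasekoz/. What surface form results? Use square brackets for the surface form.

[ogazegos]

Rule 1 Voicing Between Vowels: [ogasekoz] → [ogazegoz]
Rule 2 Final Devoicing: [ogazegoz] → [ogazegos]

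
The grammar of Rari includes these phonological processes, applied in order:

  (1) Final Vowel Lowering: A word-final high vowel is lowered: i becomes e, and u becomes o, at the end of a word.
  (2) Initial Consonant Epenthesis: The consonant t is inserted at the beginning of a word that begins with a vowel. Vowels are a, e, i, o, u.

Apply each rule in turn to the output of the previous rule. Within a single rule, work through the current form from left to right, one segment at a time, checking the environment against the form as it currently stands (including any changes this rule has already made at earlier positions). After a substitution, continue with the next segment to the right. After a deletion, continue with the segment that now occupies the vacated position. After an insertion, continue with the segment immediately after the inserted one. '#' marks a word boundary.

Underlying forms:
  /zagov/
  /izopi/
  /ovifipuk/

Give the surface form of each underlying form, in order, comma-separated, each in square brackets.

/zagov/:
  (1) Final Vowel Lowering: no change — [zagov]
  (2) Initial Consonant Epenthesis: no change — [zagov]
/izopi/:
  (1) Final Vowel Lowering: [izopi] → [izope]
  (2) Initial Consonant Epenthesis: [izope] → [tizope]
/ovifipuk/:
  (1) Final Vowel Lowering: no change — [ovifipuk]
  (2) Initial Consonant Epenthesis: [ovifipuk] → [tovifipuk]

[zagov], [tizope], [tovifipuk]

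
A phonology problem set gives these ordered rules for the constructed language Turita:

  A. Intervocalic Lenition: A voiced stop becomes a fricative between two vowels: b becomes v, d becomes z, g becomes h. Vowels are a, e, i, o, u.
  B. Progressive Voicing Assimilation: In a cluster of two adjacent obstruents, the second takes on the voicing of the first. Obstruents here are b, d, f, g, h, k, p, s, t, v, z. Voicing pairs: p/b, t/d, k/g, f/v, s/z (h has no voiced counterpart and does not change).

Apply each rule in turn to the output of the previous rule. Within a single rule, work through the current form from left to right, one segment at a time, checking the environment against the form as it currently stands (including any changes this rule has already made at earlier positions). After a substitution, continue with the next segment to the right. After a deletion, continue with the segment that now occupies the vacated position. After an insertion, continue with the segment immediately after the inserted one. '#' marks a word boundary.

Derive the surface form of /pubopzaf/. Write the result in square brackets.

[puvopsaf]

A Intervocalic Lenition: [pubopzaf] → [puvopzaf]
B Progressive Voicing Assimilation: [puvopzaf] → [puvopsaf]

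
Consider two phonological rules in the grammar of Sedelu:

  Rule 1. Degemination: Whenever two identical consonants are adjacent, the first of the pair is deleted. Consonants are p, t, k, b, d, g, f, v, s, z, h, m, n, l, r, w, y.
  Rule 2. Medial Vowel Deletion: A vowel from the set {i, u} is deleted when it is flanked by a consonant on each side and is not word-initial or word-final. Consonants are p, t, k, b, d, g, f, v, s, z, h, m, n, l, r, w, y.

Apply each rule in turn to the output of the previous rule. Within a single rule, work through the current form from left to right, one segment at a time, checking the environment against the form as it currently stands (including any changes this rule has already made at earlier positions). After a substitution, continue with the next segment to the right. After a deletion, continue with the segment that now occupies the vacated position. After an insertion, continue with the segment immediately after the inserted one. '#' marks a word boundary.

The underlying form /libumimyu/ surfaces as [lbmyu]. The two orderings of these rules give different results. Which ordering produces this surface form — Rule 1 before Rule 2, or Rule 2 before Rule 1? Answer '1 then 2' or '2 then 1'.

Order 1 then 2:
  1 Degemination: no change — [libumimyu]
  2 Medial Vowel Deletion: [libumimyu] → [lbmmyu]
  result: [lbmmyu]
Order 2 then 1:
  2 Medial Vowel Deletion: [libumimyu] → [lbmmyu]
  1 Degemination: [lbmmyu] → [lbmyu]
  result: [lbmyu]

2 then 1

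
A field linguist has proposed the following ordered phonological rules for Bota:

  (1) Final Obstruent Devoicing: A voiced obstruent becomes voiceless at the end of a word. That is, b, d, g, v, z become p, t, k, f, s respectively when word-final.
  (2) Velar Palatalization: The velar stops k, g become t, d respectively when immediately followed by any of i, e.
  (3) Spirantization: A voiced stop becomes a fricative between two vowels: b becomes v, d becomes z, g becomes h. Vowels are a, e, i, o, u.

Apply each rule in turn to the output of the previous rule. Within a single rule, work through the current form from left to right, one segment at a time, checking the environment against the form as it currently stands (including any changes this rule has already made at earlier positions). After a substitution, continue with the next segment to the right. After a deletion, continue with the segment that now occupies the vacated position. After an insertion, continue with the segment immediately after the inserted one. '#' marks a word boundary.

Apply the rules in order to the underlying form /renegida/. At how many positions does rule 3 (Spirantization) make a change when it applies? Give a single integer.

2

(1) Final Obstruent Devoicing: no change — [renegida]
(2) Velar Palatalization: [renegida] → [renedida]
(3) Spirantization: [renedida] → [reneziza]
Rule 3 changed 2 position(s).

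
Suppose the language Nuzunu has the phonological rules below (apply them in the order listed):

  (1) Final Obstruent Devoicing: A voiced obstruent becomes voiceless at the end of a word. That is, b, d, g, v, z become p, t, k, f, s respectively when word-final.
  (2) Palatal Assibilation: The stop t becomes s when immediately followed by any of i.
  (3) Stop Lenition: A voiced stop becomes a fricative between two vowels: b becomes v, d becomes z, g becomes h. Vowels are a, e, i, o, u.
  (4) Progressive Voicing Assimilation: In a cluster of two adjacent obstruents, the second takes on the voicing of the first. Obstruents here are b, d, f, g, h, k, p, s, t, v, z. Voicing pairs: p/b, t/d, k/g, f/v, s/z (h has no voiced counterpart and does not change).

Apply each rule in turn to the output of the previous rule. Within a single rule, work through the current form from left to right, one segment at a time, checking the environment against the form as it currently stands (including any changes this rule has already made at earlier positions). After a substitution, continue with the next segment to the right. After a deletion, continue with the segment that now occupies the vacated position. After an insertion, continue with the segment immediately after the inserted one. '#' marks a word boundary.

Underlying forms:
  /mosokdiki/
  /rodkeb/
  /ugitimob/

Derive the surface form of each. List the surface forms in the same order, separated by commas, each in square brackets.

/mosokdiki/:
  (1) Final Obstruent Devoicing: no change — [mosokdiki]
  (2) Palatal Assibilation: no change — [mosokdiki]
  (3) Stop Lenition: no change — [mosokdiki]
  (4) Progressive Voicing Assimilation: [mosokdiki] → [mosoktiki]
/rodkeb/:
  (1) Final Obstruent Devoicing: [rodkeb] → [rodkep]
  (2) Palatal Assibilation: no change — [rodkep]
  (3) Stop Lenition: no change — [rodkep]
  (4) Progressive Voicing Assimilation: [rodkep] → [rodgep]
/ugitimob/:
  (1) Final Obstruent Devoicing: [ugitimob] → [ugitimop]
  (2) Palatal Assibilation: [ugitimop] → [ugisimop]
  (3) Stop Lenition: [ugisimop] → [uhisimop]
  (4) Progressive Voicing Assimilation: no change — [uhisimop]

[mosoktiki], [rodgep], [uhisimop]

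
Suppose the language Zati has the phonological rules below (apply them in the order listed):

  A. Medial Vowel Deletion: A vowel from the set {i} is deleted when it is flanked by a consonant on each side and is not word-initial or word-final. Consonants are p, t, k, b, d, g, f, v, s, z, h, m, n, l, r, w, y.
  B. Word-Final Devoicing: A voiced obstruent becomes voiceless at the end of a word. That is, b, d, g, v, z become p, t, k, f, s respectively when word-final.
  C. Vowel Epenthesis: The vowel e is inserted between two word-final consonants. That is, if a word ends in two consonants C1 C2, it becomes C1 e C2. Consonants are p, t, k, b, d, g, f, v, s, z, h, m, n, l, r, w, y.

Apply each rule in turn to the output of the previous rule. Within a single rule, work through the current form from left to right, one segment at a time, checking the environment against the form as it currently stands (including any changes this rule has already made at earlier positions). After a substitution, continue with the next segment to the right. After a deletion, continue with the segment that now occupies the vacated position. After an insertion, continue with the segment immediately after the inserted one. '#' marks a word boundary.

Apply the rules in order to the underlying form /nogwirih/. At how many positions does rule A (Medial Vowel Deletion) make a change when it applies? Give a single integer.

2

A Medial Vowel Deletion: [nogwirih] → [nogwrh]
B Word-Final Devoicing: no change — [nogwrh]
C Vowel Epenthesis: [nogwrh] → [nogwreh]
Rule A changed 2 position(s).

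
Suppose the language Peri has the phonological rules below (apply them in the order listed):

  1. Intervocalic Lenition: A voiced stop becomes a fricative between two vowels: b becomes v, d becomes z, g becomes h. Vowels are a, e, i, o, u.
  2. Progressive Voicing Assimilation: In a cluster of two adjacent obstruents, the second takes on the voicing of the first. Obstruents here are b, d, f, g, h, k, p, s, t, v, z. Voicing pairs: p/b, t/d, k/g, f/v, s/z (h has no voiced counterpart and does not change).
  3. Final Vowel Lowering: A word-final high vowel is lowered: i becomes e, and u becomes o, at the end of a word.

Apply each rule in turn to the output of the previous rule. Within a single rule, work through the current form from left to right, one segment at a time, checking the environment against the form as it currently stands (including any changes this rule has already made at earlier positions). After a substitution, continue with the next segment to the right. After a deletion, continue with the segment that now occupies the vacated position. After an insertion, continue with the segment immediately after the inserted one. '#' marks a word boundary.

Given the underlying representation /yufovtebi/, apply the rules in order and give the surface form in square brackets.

1 Intervocalic Lenition: [yufovtebi] → [yufovtevi]
2 Progressive Voicing Assimilation: [yufovtevi] → [yufovdevi]
3 Final Vowel Lowering: [yufovdevi] → [yufovdeve]

[yufovdeve]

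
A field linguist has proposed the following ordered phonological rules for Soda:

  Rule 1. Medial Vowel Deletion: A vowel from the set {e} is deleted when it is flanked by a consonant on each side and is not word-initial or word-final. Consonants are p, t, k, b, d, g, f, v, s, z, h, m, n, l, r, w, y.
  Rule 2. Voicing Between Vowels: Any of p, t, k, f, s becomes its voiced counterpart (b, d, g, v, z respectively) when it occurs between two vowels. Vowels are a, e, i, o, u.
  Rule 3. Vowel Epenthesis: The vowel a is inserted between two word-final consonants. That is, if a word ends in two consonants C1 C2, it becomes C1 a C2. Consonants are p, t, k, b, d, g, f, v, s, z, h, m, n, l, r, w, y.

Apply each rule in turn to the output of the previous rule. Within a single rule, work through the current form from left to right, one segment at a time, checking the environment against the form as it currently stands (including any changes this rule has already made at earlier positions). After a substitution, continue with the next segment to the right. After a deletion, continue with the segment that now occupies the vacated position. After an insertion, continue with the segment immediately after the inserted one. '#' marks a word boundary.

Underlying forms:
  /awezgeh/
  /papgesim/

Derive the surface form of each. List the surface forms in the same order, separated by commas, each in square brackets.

/awezgeh/:
  Rule 1 Medial Vowel Deletion: [awezgeh] → [awzgh]
  Rule 2 Voicing Between Vowels: no change — [awzgh]
  Rule 3 Vowel Epenthesis: [awzgh] → [awzgah]
/papgesim/:
  Rule 1 Medial Vowel Deletion: [papgesim] → [papgsim]
  Rule 2 Voicing Between Vowels: no change — [papgsim]
  Rule 3 Vowel Epenthesis: no change — [papgsim]

[awzgah], [papgsim]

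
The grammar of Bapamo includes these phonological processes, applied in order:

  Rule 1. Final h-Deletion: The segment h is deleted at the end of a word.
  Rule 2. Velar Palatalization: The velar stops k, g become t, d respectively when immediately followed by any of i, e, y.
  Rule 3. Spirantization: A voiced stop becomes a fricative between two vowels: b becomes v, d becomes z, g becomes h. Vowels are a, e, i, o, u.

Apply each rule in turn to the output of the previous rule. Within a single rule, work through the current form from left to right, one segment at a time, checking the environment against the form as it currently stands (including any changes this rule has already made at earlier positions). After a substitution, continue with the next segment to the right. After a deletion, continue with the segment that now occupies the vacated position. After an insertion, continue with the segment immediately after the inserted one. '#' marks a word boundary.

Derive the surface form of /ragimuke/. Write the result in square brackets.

Rule 1 Final h-Deletion: no change — [ragimuke]
Rule 2 Velar Palatalization: [ragimuke] → [radimute]
Rule 3 Spirantization: [radimute] → [razimute]

[razimute]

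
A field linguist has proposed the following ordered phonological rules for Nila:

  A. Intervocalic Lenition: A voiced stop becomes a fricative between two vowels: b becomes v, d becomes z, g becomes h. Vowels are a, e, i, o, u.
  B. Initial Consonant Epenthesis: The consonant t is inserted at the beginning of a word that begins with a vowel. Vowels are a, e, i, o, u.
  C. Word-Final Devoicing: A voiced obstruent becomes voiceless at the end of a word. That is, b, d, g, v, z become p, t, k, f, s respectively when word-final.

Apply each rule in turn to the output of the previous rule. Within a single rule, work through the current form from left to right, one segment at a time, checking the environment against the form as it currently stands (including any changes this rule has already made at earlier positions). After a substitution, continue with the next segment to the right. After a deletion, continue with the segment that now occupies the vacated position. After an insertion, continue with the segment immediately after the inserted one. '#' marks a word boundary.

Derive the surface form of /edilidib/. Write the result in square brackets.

[tezilizip]

A Intervocalic Lenition: [edilidib] → [ezilizib]
B Initial Consonant Epenthesis: [ezilizib] → [tezilizib]
C Word-Final Devoicing: [tezilizib] → [tezilizip]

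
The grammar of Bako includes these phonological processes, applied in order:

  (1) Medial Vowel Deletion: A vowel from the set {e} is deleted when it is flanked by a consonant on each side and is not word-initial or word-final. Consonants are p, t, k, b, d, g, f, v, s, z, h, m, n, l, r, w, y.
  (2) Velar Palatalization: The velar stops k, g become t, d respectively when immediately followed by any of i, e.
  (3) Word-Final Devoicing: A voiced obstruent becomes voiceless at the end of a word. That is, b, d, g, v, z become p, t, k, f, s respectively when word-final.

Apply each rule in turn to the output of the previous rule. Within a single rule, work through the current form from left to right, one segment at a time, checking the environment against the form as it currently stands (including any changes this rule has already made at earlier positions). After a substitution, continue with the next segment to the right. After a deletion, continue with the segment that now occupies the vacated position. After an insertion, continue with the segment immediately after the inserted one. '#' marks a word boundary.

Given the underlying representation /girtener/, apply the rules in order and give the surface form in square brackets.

(1) Medial Vowel Deletion: [girtener] → [girtnr]
(2) Velar Palatalization: [girtnr] → [dirtnr]
(3) Word-Final Devoicing: no change — [dirtnr]

[dirtnr]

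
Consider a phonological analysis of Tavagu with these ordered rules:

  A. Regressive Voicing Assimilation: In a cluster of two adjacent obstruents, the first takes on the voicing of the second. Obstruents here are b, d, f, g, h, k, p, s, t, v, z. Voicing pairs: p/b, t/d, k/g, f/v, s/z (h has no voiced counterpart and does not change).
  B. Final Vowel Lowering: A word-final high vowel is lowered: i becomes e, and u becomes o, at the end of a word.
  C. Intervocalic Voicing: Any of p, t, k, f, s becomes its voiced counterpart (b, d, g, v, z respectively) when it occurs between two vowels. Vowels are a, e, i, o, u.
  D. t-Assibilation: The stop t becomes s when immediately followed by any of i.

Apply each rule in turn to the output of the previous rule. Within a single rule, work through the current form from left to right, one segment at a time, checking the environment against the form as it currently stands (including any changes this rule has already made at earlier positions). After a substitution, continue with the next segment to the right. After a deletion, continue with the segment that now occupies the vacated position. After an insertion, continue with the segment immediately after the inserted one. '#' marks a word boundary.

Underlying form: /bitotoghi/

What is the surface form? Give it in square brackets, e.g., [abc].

A Regressive Voicing Assimilation: [bitotoghi] → [bitotokhi]
B Final Vowel Lowering: [bitotokhi] → [bitotokhe]
C Intervocalic Voicing: [bitotokhe] → [bidodokhe]
D t-Assibilation: no change — [bidodokhe]

[bidodokhe]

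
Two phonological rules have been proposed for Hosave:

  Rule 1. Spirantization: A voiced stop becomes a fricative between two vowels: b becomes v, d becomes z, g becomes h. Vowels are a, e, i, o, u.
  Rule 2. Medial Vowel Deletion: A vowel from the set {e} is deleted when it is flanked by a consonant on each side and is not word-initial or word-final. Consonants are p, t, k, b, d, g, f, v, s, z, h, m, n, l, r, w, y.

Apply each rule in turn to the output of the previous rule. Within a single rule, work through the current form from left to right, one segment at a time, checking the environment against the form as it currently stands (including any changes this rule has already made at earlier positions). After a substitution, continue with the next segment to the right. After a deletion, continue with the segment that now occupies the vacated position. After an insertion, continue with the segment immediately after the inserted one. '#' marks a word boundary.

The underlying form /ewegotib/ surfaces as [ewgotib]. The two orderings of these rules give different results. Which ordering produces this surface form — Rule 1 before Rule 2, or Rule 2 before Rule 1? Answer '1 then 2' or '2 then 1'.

Order 1 then 2:
  1 Spirantization: [ewegotib] → [ewehotib]
  2 Medial Vowel Deletion: [ewehotib] → [ewhotib]
  result: [ewhotib]
Order 2 then 1:
  2 Medial Vowel Deletion: [ewegotib] → [ewgotib]
  1 Spirantization: no change — [ewgotib]
  result: [ewgotib]

2 then 1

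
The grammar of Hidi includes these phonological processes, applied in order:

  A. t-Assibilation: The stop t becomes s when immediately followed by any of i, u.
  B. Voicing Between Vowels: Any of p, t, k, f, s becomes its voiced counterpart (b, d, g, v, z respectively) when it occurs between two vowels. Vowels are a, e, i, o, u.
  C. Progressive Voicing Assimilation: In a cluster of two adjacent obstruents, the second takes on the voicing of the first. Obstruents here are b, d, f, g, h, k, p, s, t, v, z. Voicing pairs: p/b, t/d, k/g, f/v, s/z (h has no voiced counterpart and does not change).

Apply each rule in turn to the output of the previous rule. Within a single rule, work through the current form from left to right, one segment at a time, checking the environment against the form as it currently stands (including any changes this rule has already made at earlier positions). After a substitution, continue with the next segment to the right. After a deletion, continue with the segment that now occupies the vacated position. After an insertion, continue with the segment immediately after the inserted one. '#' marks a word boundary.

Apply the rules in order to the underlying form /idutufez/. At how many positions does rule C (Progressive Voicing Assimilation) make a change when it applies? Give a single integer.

0

A t-Assibilation: [idutufez] → [idusufez]
B Voicing Between Vowels: [idusufez] → [iduzuvez]
C Progressive Voicing Assimilation: no change — [iduzuvez]
Rule C changed 0 position(s).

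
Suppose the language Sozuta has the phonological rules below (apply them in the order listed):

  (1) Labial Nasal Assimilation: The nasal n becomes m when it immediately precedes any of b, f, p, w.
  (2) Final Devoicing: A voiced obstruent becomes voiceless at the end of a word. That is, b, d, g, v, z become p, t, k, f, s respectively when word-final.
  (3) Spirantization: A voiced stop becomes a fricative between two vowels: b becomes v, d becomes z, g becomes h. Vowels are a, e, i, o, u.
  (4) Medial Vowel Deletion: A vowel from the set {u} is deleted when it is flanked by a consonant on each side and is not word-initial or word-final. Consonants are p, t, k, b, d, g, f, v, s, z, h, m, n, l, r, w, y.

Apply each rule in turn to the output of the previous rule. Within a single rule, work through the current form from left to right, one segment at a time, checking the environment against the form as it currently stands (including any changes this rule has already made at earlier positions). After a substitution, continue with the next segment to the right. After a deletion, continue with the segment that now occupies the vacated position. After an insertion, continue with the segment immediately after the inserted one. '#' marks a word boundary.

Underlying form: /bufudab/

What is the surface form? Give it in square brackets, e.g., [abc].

[bfzap]

(1) Labial Nasal Assimilation: no change — [bufudab]
(2) Final Devoicing: [bufudab] → [bufudap]
(3) Spirantization: [bufudap] → [bufuzap]
(4) Medial Vowel Deletion: [bufuzap] → [bfzap]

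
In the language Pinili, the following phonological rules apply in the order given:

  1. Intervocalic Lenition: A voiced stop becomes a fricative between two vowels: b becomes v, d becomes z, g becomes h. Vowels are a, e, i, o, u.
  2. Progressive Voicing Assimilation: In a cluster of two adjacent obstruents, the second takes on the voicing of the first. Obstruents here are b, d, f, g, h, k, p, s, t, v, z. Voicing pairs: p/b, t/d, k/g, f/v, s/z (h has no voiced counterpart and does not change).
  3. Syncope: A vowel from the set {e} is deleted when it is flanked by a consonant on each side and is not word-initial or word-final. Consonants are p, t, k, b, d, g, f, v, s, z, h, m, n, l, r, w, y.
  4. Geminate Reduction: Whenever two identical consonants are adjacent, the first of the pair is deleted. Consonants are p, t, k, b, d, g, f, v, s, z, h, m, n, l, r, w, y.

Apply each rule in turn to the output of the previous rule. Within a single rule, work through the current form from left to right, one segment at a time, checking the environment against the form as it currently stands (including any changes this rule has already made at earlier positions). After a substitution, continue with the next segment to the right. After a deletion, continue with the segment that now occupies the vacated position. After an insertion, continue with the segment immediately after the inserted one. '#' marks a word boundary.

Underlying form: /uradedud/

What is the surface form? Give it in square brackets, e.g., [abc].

[urazud]

1 Intervocalic Lenition: [uradedud] → [urazezud]
2 Progressive Voicing Assimilation: no change — [urazezud]
3 Syncope: [urazezud] → [urazzud]
4 Geminate Reduction: [urazzud] → [urazud]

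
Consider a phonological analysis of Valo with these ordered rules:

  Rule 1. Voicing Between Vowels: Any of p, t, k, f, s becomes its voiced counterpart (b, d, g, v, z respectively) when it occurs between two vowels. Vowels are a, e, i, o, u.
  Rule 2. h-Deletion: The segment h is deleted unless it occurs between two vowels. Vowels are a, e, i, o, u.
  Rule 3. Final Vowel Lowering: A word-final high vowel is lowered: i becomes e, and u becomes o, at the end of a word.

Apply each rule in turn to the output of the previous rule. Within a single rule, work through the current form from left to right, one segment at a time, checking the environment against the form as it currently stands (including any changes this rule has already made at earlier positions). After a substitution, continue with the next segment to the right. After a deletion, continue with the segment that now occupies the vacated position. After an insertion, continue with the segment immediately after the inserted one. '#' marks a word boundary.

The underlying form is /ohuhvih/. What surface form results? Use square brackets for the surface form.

Rule 1 Voicing Between Vowels: no change — [ohuhvih]
Rule 2 h-Deletion: [ohuhvih] → [ohuvi]
Rule 3 Final Vowel Lowering: [ohuvi] → [ohuve]

[ohuve]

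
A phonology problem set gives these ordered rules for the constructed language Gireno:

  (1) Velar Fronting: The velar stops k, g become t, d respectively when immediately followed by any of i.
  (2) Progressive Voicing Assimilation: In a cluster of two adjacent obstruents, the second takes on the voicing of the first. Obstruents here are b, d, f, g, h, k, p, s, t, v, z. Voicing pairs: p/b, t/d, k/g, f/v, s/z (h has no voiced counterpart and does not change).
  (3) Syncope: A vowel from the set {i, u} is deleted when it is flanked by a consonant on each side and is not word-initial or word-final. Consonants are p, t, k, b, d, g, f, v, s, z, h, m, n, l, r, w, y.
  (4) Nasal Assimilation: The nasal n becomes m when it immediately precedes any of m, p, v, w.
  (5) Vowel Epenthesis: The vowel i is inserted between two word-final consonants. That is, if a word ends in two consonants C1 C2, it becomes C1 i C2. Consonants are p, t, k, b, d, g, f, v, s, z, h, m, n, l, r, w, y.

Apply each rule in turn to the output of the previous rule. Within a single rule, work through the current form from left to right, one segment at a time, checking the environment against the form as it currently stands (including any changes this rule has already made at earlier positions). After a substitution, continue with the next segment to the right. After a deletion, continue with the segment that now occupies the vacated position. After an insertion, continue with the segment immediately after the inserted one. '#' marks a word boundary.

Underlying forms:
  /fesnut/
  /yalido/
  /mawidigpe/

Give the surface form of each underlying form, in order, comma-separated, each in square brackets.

/fesnut/:
  (1) Velar Fronting: no change — [fesnut]
  (2) Progressive Voicing Assimilation: no change — [fesnut]
  (3) Syncope: [fesnut] → [fesnt]
  (4) Nasal Assimilation: no change — [fesnt]
  (5) Vowel Epenthesis: [fesnt] → [fesnit]
/yalido/:
  (1) Velar Fronting: no change — [yalido]
  (2) Progressive Voicing Assimilation: no change — [yalido]
  (3) Syncope: [yalido] → [yaldo]
  (4) Nasal Assimilation: no change — [yaldo]
  (5) Vowel Epenthesis: no change — [yaldo]
/mawidigpe/:
  (1) Velar Fronting: no change — [mawidigpe]
  (2) Progressive Voicing Assimilation: [mawidigpe] → [mawidigbe]
  (3) Syncope: [mawidigbe] → [mawdgbe]
  (4) Nasal Assimilation: no change — [mawdgbe]
  (5) Vowel Epenthesis: no change — [mawdgbe]

[fesnit], [yaldo], [mawdgbe]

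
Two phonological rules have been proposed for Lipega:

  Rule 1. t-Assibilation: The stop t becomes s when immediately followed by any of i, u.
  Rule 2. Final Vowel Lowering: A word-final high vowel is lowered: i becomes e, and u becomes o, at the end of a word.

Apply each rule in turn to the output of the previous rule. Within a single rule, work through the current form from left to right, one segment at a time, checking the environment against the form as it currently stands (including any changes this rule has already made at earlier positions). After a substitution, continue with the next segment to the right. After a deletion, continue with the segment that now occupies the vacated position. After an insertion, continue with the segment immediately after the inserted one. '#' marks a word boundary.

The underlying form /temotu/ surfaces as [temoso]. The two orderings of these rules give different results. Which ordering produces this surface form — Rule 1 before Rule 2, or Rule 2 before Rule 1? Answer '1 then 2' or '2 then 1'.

Order 1 then 2:
  1 t-Assibilation: [temotu] → [temosu]
  2 Final Vowel Lowering: [temosu] → [temoso]
  result: [temoso]
Order 2 then 1:
  2 Final Vowel Lowering: [temotu] → [temoto]
  1 t-Assibilation: no change — [temoto]
  result: [temoto]

1 then 2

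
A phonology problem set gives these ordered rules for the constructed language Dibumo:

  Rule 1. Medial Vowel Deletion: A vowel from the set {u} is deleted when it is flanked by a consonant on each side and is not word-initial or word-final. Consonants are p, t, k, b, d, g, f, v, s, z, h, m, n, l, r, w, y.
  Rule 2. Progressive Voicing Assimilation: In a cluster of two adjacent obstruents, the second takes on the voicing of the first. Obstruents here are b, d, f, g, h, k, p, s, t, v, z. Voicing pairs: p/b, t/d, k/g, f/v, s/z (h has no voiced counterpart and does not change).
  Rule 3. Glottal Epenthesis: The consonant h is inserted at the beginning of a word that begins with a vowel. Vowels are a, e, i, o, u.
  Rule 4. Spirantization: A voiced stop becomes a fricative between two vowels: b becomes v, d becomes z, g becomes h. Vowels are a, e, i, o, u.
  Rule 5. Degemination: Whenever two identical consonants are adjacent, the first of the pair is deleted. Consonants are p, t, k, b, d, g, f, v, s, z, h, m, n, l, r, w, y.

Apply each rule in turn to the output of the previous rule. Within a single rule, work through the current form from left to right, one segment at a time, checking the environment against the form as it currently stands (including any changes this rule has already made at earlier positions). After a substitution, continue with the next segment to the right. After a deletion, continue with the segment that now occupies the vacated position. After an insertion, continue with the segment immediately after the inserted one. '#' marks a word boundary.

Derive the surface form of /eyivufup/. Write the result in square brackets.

[heyivb]

Rule 1 Medial Vowel Deletion: [eyivufup] → [eyivfp]
Rule 2 Progressive Voicing Assimilation: [eyivfp] → [eyivvb]
Rule 3 Glottal Epenthesis: [eyivvb] → [heyivvb]
Rule 4 Spirantization: no change — [heyivvb]
Rule 5 Degemination: [heyivvb] → [heyivb]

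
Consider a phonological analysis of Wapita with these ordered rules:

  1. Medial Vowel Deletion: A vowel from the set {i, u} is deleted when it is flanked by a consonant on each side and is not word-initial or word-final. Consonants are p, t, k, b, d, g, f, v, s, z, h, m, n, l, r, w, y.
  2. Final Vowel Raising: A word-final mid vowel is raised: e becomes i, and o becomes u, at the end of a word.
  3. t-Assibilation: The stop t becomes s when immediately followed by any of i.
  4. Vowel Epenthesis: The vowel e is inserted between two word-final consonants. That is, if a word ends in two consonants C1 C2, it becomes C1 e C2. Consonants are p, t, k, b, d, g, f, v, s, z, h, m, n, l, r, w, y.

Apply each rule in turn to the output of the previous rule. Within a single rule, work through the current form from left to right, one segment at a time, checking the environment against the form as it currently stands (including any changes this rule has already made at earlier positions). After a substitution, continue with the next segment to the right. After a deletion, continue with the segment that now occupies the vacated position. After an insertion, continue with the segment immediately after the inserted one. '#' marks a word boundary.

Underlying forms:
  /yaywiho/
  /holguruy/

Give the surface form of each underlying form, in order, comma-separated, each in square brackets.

[yaywhu], [holgrey]

/yaywiho/:
  1 Medial Vowel Deletion: [yaywiho] → [yaywho]
  2 Final Vowel Raising: [yaywho] → [yaywhu]
  3 t-Assibilation: no change — [yaywhu]
  4 Vowel Epenthesis: no change — [yaywhu]
/holguruy/:
  1 Medial Vowel Deletion: [holguruy] → [holgry]
  2 Final Vowel Raising: no change — [holgry]
  3 t-Assibilation: no change — [holgry]
  4 Vowel Epenthesis: [holgry] → [holgrey]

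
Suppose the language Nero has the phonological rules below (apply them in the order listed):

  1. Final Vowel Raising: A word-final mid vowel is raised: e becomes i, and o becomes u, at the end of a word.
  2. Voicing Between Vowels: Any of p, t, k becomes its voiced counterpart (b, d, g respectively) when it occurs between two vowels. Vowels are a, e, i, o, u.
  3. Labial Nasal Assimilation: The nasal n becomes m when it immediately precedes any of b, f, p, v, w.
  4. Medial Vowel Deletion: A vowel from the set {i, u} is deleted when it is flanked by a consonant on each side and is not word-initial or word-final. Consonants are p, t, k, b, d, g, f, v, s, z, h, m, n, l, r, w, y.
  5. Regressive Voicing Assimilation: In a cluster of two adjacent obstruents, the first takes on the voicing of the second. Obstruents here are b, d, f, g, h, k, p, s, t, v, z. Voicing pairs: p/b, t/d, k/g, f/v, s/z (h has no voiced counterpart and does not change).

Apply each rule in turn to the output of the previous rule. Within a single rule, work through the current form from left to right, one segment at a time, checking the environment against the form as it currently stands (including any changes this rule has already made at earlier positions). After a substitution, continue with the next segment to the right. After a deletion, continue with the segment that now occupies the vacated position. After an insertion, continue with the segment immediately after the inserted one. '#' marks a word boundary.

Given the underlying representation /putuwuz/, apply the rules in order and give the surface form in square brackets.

1 Final Vowel Raising: no change — [putuwuz]
2 Voicing Between Vowels: [putuwuz] → [puduwuz]
3 Labial Nasal Assimilation: no change — [puduwuz]
4 Medial Vowel Deletion: [puduwuz] → [pdwz]
5 Regressive Voicing Assimilation: [pdwz] → [bdwz]

[bdwz]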